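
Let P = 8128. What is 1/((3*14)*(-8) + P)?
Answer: 1/7792 ≈ 0.00012834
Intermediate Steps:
1/((3*14)*(-8) + P) = 1/((3*14)*(-8) + 8128) = 1/(42*(-8) + 8128) = 1/(-336 + 8128) = 1/7792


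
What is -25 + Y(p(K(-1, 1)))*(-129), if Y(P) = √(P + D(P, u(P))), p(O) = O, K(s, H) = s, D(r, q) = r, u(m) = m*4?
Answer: -25 - 129*I*√2 ≈ -25.0 - 182.43*I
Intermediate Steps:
u(m) = 4*m
Y(P) = √2*√P (Y(P) = √(P + P) = √(2*P) = √2*√P)
-25 + Y(p(K(-1, 1)))*(-129) = -25 + (√2*√(-1))*(-129) = -25 + (√2*I)*(-129) = -25 + (I*√2)*(-129) = -25 - 129*I*√2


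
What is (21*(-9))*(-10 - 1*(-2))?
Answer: 1512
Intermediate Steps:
(21*(-9))*(-10 - 1*(-2)) = -189*(-10 + 2) = -189*(-8) = 1512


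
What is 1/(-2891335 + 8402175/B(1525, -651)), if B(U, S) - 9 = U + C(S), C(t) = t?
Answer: -883/2544646630 ≈ -3.4700e-7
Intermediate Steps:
B(U, S) = 9 + S + U (B(U, S) = 9 + (U + S) = 9 + (S + U) = 9 + S + U)
1/(-2891335 + 8402175/B(1525, -651)) = 1/(-2891335 + 8402175/(9 - 651 + 1525)) = 1/(-2891335 + 8402175/883) = 1/(-2544646630/883) = -883/2544646630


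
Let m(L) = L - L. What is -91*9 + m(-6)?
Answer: -819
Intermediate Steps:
m(L) = 0
-91*9 + m(-6) = -91*9 + 0 = -819 + 0 = -819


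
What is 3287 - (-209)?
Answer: 3496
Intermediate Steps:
3287 - (-209) = 3287 - 1*(-209) = 3287 + 209 = 3496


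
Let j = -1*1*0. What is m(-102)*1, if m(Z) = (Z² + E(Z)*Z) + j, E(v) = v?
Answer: 20808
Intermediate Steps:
j = 0 (j = -1*0 = 0)
m(Z) = 2*Z² (m(Z) = (Z² + Z*Z) + 0 = (Z² + Z²) + 0 = 2*Z² + 0 = 2*Z²)
m(-102)*1 = (2*(-102)²)*1 = (2*10404)*1 = 20808*1 = 20808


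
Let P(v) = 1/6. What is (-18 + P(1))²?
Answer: 11449/36 ≈ 318.03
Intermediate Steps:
P(v) = ⅙
(-18 + P(1))² = (-18 + ⅙)² = (-107/6)² = 11449/36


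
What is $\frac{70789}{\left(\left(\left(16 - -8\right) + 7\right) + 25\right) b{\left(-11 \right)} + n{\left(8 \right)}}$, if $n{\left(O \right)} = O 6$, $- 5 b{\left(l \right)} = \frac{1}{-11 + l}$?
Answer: $\frac{134255}{92} \approx 1459.3$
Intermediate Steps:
$b{\left(l \right)} = - \frac{1}{5 \left(-11 + l\right)}$
$n{\left(O \right)} = 6 O$
$\frac{70789}{\left(\left(\left(16 - -8\right) + 7\right) + 25\right) b{\left(-11 \right)} + n{\left(8 \right)}} = \frac{70789}{\left(\left(\left(16 - -8\right) + 7\right) + 25\right) \left(- \frac{1}{-55 + 5 \left(-11\right)}\right) + 6 \cdot 8} = \frac{70789}{\left(\left(\left(16 + 8\right) + 7\right) + 25\right) \left(- \frac{1}{-55 - 55}\right) + 48} = \frac{70789}{\left(\left(24 + 7\right) + 25\right) \left(- \frac{1}{-110}\right) + 48} = \frac{70789}{\left(31 + 25\right) \left(\left(-1\right) \left(- \frac{1}{110}\right)\right) + 48} = \frac{70789}{56 \cdot \frac{1}{110} + 48} = \frac{70789}{\frac{28}{55} + 48} = \frac{70789}{\frac{2668}{55}} = 70789 \cdot \frac{55}{2668} = \frac{134255}{92}$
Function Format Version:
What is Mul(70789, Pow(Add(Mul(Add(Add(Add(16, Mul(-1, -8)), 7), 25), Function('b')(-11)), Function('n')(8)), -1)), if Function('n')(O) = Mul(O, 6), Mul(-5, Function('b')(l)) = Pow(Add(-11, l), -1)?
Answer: Rational(134255, 92) ≈ 1459.3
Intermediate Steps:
Function('b')(l) = Mul(Rational(-1, 5), Pow(Add(-11, l), -1))
Function('n')(O) = Mul(6, O)
Mul(70789, Pow(Add(Mul(Add(Add(Add(16, Mul(-1, -8)), 7), 25), Function('b')(-11)), Function('n')(8)), -1)) = Mul(70789, Pow(Add(Mul(Add(Add(Add(16, Mul(-1, -8)), 7), 25), Mul(-1, Pow(Add(-55, Mul(5, -11)), -1))), Mul(6, 8)), -1)) = Mul(70789, Pow(Add(Mul(Add(Add(Add(16, 8), 7), 25), Mul(-1, Pow(Add(-55, -55), -1))), 48), -1)) = Mul(70789, Pow(Add(Mul(Add(Add(24, 7), 25), Mul(-1, Pow(-110, -1))), 48), -1)) = Mul(70789, Pow(Add(Mul(Add(31, 25), Mul(-1, Rational(-1, 110))), 48), -1)) = Mul(70789, Pow(Add(Mul(56, Rational(1, 110)), 48), -1)) = Mul(70789, Pow(Add(Rational(28, 55), 48), -1)) = Mul(70789, Pow(Rational(2668, 55), -1)) = Mul(70789, Rational(55, 2668)) = Rational(134255, 92)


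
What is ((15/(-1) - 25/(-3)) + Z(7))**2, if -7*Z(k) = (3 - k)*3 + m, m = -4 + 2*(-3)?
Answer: 5476/441 ≈ 12.417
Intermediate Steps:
m = -10 (m = -4 - 6 = -10)
Z(k) = 1/7 + 3*k/7 (Z(k) = -((3 - k)*3 - 10)/7 = -((9 - 3*k) - 10)/7 = -(-1 - 3*k)/7 = 1/7 + 3*k/7)
((15/(-1) - 25/(-3)) + Z(7))**2 = ((15/(-1) - 25/(-3)) + (1/7 + (3/7)*7))**2 = ((15*(-1) - 25*(-1/3)) + (1/7 + 3))**2 = ((-15 + 25/3) + 22/7)**2 = (-20/3 + 22/7)**2 = (-74/21)**2 = 5476/441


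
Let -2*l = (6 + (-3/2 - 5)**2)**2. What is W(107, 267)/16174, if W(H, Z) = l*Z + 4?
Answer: -9945355/517568 ≈ -19.216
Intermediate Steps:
l = -37249/32 (l = -(6 + (-3/2 - 5)**2)**2/2 = -(6 + (-13/2)**2)**2/2 = -(6 + 169/4)**2/2 = -(193/4)**2/2 = -1/2*37249/16 = -37249/32 ≈ -1164.0)
W(H, Z) = 4 - 37249*Z/32 (W(H, Z) = -37249*Z/32 + 4 = 4 - 37249*Z/32)
W(107, 267)/16174 = (4 - 37249/32*267)/16174 = (4 - 9945483/32)*(1/16174) = -9945355/32*1/16174 = -9945355/517568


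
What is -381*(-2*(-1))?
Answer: -762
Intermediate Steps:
-381*(-2*(-1)) = -381*2 = -127*6 = -762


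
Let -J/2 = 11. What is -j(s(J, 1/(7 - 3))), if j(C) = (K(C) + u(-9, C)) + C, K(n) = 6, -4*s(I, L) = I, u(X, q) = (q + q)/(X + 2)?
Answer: -139/14 ≈ -9.9286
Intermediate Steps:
J = -22 (J = -2*11 = -22)
u(X, q) = 2*q/(2 + X) (u(X, q) = (2*q)/(2 + X) = 2*q/(2 + X))
s(I, L) = -I/4
j(C) = 6 + 5*C/7 (j(C) = (6 + 2*C/(2 - 9)) + C = (6 + 2*C/(-7)) + C = (6 + 2*C*(-⅐)) + C = (6 - 2*C/7) + C = 6 + 5*C/7)
-j(s(J, 1/(7 - 3))) = -(6 + 5*(-¼*(-22))/7) = -(6 + (5/7)*(11/2)) = -(6 + 55/14) = -1*139/14 = -139/14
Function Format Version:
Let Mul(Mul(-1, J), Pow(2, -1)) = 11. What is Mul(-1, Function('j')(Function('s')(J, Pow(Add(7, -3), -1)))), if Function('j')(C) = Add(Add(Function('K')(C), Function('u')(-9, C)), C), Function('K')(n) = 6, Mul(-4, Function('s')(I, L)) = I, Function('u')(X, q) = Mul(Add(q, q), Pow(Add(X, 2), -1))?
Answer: Rational(-139, 14) ≈ -9.9286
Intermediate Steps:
J = -22 (J = Mul(-2, 11) = -22)
Function('u')(X, q) = Mul(2, q, Pow(Add(2, X), -1)) (Function('u')(X, q) = Mul(Mul(2, q), Pow(Add(2, X), -1)) = Mul(2, q, Pow(Add(2, X), -1)))
Function('s')(I, L) = Mul(Rational(-1, 4), I)
Function('j')(C) = Add(6, Mul(Rational(5, 7), C)) (Function('j')(C) = Add(Add(6, Mul(2, C, Pow(Add(2, -9), -1))), C) = Add(Add(6, Mul(2, C, Pow(-7, -1))), C) = Add(Add(6, Mul(2, C, Rational(-1, 7))), C) = Add(Add(6, Mul(Rational(-2, 7), C)), C) = Add(6, Mul(Rational(5, 7), C)))
Mul(-1, Function('j')(Function('s')(J, Pow(Add(7, -3), -1)))) = Mul(-1, Add(6, Mul(Rational(5, 7), Mul(Rational(-1, 4), -22)))) = Mul(-1, Add(6, Mul(Rational(5, 7), Rational(11, 2)))) = Mul(-1, Add(6, Rational(55, 14))) = Mul(-1, Rational(139, 14)) = Rational(-139, 14)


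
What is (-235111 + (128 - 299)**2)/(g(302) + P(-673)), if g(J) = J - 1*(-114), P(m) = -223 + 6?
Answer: -205870/199 ≈ -1034.5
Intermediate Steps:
P(m) = -217
g(J) = 114 + J (g(J) = J + 114 = 114 + J)
(-235111 + (128 - 299)**2)/(g(302) + P(-673)) = (-235111 + (128 - 299)**2)/((114 + 302) - 217) = (-235111 + (-171)**2)/(416 - 217) = (-235111 + 29241)/199 = -205870*1/199 = -205870/199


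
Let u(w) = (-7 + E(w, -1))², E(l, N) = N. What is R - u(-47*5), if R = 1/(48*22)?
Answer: -67583/1056 ≈ -63.999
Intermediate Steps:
u(w) = 64 (u(w) = (-7 - 1)² = (-8)² = 64)
R = 1/1056 ≈ 0.00094697
R - u(-47*5) = 1/1056 - 1*64 = 1/1056 - 64 = -67583/1056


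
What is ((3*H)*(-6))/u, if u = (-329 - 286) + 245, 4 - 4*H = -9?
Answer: 117/740 ≈ 0.15811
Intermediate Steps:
H = 13/4 (H = 1 - 1/4*(-9) = 1 + 9/4 = 13/4 ≈ 3.2500)
u = -370 (u = -615 + 245 = -370)
((3*H)*(-6))/u = ((3*(13/4))*(-6))/(-370) = ((39/4)*(-6))*(-1/370) = -117/2*(-1/370) = 117/740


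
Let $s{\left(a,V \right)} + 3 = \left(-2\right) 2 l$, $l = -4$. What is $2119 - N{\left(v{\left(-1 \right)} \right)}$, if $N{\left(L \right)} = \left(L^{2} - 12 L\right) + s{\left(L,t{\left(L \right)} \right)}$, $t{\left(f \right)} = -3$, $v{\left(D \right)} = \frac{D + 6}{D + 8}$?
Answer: $\frac{103589}{49} \approx 2114.1$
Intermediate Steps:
$v{\left(D \right)} = \frac{6 + D}{8 + D}$
$s{\left(a,V \right)} = 13$ ($s{\left(a,V \right)} = -3 + \left(-2\right) 2 \left(-4\right) = -3 - -16 = -3 + 16 = 13$)
$N{\left(L \right)} = 13 + L^{2} - 12 L$ ($N{\left(L \right)} = \left(L^{2} - 12 L\right) + 13 = 13 + L^{2} - 12 L$)
$2119 - N{\left(v{\left(-1 \right)} \right)} = 2119 - \left(13 + \left(\frac{6 - 1}{8 - 1}\right)^{2} - 12 \frac{6 - 1}{8 - 1}\right) = 2119 - \left(13 + \left(\frac{1}{7} \cdot 5\right)^{2} - 12 \cdot \frac{1}{7} \cdot 5\right) = 2119 - \left(13 + \left(\frac{5}{7}\right)^{2} - \frac{60}{7}\right) = 2119 - \left(13 + \frac{25}{49} - \frac{60}{7}\right) = 2119 - \frac{242}{49} = \frac{103589}{49}$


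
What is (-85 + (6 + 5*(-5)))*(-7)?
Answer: 728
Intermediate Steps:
(-85 + (6 + 5*(-5)))*(-7) = (-85 + (6 - 25))*(-7) = (-85 - 19)*(-7) = -104*(-7) = 728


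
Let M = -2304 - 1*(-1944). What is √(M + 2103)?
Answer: √1743 ≈ 41.749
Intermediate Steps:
M = -360 (M = -2304 + 1944 = -360)
√(M + 2103) = √(-360 + 2103) = √1743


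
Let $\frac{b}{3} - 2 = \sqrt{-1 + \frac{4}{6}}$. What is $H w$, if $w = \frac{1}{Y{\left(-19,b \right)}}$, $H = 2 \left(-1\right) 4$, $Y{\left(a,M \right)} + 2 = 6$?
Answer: $-2$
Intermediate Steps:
$b = 6 + i \sqrt{3}$ ($b = 6 + 3 \sqrt{-1 + \frac{4}{6}} = 6 + 3 \sqrt{-1 + 4 \cdot \frac{1}{6}} = 6 + 3 \sqrt{-1 + \frac{2}{3}} = 6 + 3 \sqrt{- \frac{1}{3}} = 6 + 3 \frac{i \sqrt{3}}{3} = 6 + i \sqrt{3} \approx 6.0 + 1.732 i$)
$Y{\left(a,M \right)} = 4$ ($Y{\left(a,M \right)} = -2 + 6 = 4$)
$H = -8$ ($H = \left(-2\right) 4 = -8$)
$w = \frac{1}{4} \approx 0.25$
$H w = \left(-8\right) \frac{1}{4} = -2$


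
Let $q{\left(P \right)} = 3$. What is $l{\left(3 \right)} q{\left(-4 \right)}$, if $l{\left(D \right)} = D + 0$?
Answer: $9$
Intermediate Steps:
$l{\left(D \right)} = D$
$l{\left(3 \right)} q{\left(-4 \right)} = 3 \cdot 3 = 9$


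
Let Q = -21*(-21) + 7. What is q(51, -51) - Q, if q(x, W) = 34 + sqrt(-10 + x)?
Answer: -414 + sqrt(41) ≈ -407.60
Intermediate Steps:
Q = 448 (Q = 441 + 7 = 448)
q(51, -51) - Q = (34 + sqrt(-10 + 51)) - 1*448 = (34 + sqrt(41)) - 448 = -414 + sqrt(41)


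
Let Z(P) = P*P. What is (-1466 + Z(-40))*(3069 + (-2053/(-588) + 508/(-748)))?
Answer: 22630201333/54978 ≈ 4.1162e+5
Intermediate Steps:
Z(P) = P²
(-1466 + Z(-40))*(3069 + (-2053/(-588) + 508/(-748))) = (-1466 + (-40)²)*(3069 + (-2053/(-588) + 508/(-748))) = (-1466 + 1600)*(3069 + (-2053*(-1/588) + 508*(-1/748))) = 134*(3069 + (2053/588 - 127/187)) = 134*(3069 + 309235/109956) = 134*(337764199/109956) = 22630201333/54978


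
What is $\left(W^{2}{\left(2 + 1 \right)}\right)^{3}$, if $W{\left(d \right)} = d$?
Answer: $729$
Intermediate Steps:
$\left(W^{2}{\left(2 + 1 \right)}\right)^{3} = \left(\left(2 + 1\right)^{2}\right)^{3} = \left(3^{2}\right)^{3} = 9^{3} = 729$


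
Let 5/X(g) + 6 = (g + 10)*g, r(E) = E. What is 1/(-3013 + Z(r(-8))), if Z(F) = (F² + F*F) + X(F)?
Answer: -22/63475 ≈ -0.00034659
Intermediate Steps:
X(g) = 5/(-6 + g*(10 + g)) (X(g) = 5/(-6 + (g + 10)*g) = 5/(-6 + (10 + g)*g) = 5/(-6 + g*(10 + g)))
Z(F) = 2*F² + 5/(-6 + F² + 10*F) (Z(F) = (F² + F*F) + 5/(-6 + F² + 10*F) = (F² + F²) + 5/(-6 + F² + 10*F) = 2*F² + 5/(-6 + F² + 10*F))
1/(-3013 + Z(r(-8))) = 1/(-3013 + (5 + 2*(-8)²*(-6 + (-8)² + 10*(-8)))/(-6 + (-8)² + 10*(-8))) = 1/(-3013 + (5 + 2*64*(-6 + 64 - 80))/(-6 + 64 - 80)) = 1/(-3013 + (5 + 2*64*(-22))/(-22)) = 1/(-3013 - (5 - 2816)/22) = 1/(-3013 - 1/22*(-2811)) = 1/(-3013 + 2811/22) = 1/(-63475/22) = -22/63475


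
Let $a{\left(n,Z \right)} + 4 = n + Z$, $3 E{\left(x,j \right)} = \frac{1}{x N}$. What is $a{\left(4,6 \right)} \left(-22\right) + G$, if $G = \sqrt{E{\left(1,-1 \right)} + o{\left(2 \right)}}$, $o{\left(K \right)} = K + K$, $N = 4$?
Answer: $-132 + \frac{7 \sqrt{3}}{6} \approx -129.98$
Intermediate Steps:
$o{\left(K \right)} = 2 K$
$E{\left(x,j \right)} = \frac{1}{12 x}$ ($E{\left(x,j \right)} = \frac{\frac{1}{x} \frac{1}{4}}{3} = \frac{\frac{1}{4} \frac{1}{x}}{3} = \frac{1}{12 x}$)
$a{\left(n,Z \right)} = -4 + Z + n$ ($a{\left(n,Z \right)} = -4 + \left(n + Z\right) = -4 + \left(Z + n\right) = -4 + Z + n$)
$G = \frac{7 \sqrt{3}}{6}$ ($G = \sqrt{\frac{1}{12 \cdot 1} + 2 \cdot 2} = \sqrt{\frac{1}{12} \cdot 1 + 4} = \sqrt{\frac{1}{12} + 4} = \sqrt{\frac{49}{12}} = \frac{7 \sqrt{3}}{6} \approx 2.0207$)
$a{\left(4,6 \right)} \left(-22\right) + G = \left(-4 + 6 + 4\right) \left(-22\right) + \frac{7 \sqrt{3}}{6} = 6 \left(-22\right) + \frac{7 \sqrt{3}}{6} = -132 + \frac{7 \sqrt{3}}{6}$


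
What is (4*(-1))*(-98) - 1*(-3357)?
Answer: 3749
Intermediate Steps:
(4*(-1))*(-98) - 1*(-3357) = -4*(-98) + 3357 = 392 + 3357 = 3749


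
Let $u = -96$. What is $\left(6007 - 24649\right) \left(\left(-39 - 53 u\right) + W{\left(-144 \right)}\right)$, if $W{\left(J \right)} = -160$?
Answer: $-91140738$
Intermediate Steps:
$\left(6007 - 24649\right) \left(\left(-39 - 53 u\right) + W{\left(-144 \right)}\right) = \left(6007 - 24649\right) \left(\left(-39 - -5088\right) - 160\right) = - 18642 \left(\left(-39 + 5088\right) - 160\right) = - 18642 \left(5049 - 160\right) = \left(-18642\right) 4889 = -91140738$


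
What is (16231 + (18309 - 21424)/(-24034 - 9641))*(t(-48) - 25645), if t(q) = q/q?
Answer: -934436655584/2245 ≈ -4.1623e+8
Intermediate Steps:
t(q) = 1
(16231 + (18309 - 21424)/(-24034 - 9641))*(t(-48) - 25645) = (16231 + (18309 - 21424)/(-24034 - 9641))*(1 - 25645) = (16231 - 3115/(-33675))*(-25644) = (16231 - 3115*(-1/33675))*(-25644) = (16231 + 623/6735)*(-25644) = (109316408/6735)*(-25644) = -934436655584/2245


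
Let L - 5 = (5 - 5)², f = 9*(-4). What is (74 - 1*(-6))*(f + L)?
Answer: -2480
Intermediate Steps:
f = -36
L = 5 (L = 5 + (5 - 5)² = 5 + 0² = 5 + 0 = 5)
(74 - 1*(-6))*(f + L) = (74 - 1*(-6))*(-36 + 5) = (74 + 6)*(-31) = 80*(-31) = -2480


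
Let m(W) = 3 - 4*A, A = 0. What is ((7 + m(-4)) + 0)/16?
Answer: 5/8 ≈ 0.62500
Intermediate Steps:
m(W) = 3 (m(W) = 3 - 4*0 = 3 + 0 = 3)
((7 + m(-4)) + 0)/16 = ((7 + 3) + 0)/16 = (10 + 0)/16 = (1/16)*10 = 5/8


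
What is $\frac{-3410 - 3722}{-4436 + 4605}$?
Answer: $- \frac{7132}{169} \approx -42.201$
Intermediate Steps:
$\frac{-3410 - 3722}{-4436 + 4605} = - \frac{7132}{169}$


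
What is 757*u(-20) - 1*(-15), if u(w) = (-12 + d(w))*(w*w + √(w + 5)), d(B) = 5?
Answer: -2119585 - 5299*I*√15 ≈ -2.1196e+6 - 20523.0*I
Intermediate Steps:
u(w) = -7*w² - 7*√(5 + w) (u(w) = (-12 + 5)*(w*w + √(w + 5)) = -7*(w² + √(5 + w)) = -7*w² - 7*√(5 + w))
757*u(-20) - 1*(-15) = 757*(-7*(-20)² - 7*√(5 - 20)) - 1*(-15) = 757*(-7*400 - 7*I*√15) + 15 = 757*(-2800 - 7*I*√15) + 15 = (-2119600 - 5299*I*√15) + 15 = -2119585 - 5299*I*√15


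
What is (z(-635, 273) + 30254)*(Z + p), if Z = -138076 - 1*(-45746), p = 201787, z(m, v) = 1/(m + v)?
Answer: 1198767262779/362 ≈ 3.3115e+9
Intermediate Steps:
Z = -92330 (Z = -138076 + 45746 = -92330)
(z(-635, 273) + 30254)*(Z + p) = (1/(-635 + 273) + 30254)*(-92330 + 201787) = (1/(-362) + 30254)*109457 = (-1/362 + 30254)*109457 = (10951947/362)*109457 = 1198767262779/362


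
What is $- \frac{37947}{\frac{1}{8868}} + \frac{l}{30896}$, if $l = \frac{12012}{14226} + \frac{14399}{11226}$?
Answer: $- \frac{276733655573947313455}{822354074016} \approx -3.3651 \cdot 10^{8}$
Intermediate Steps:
$l = \frac{56614481}{26616846}$ ($l = 12012 \cdot \frac{1}{14226} + 14399 \cdot \frac{1}{11226} = \frac{2002}{2371} + \frac{14399}{11226} = \frac{56614481}{26616846} \approx 2.127$)
$- \frac{37947}{\frac{1}{8868}} + \frac{l}{30896} = - \frac{37947}{\frac{1}{8868}} + \frac{56614481}{26616846 \cdot 30896} = - 37947 \frac{1}{\frac{1}{8868}} + \frac{56614481}{26616846} \cdot \frac{1}{30896} = \left(-37947\right) 8868 + \frac{56614481}{822354074016} = -336513996 + \frac{56614481}{822354074016} = - \frac{276733655573947313455}{822354074016}$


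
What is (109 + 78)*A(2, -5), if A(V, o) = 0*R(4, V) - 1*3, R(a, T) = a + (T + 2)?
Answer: -561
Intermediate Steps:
R(a, T) = 2 + T + a (R(a, T) = a + (2 + T) = 2 + T + a)
A(V, o) = -3 (A(V, o) = 0*(2 + V + 4) - 1*3 = 0*(6 + V) - 3 = 0 - 3 = -3)
(109 + 78)*A(2, -5) = (109 + 78)*(-3) = 187*(-3) = -561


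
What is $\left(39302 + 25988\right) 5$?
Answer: $326450$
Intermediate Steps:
$\left(39302 + 25988\right) 5 = 65290 \cdot 5 = 326450$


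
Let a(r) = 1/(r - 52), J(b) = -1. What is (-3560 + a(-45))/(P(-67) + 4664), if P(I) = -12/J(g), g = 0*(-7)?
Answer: -345321/453572 ≈ -0.76134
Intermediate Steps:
g = 0
P(I) = 12 (P(I) = -12/(-1) = -12*(-1) = 12)
a(r) = 1/(-52 + r)
(-3560 + a(-45))/(P(-67) + 4664) = (-3560 + 1/(-52 - 45))/(12 + 4664) = (-3560 + 1/(-97))/4676 = (-3560 - 1/97)*(1/4676) = -345321/97*1/4676 = -345321/453572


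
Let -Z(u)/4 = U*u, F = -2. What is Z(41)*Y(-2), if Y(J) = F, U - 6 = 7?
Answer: 4264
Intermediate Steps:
U = 13 (U = 6 + 7 = 13)
Z(u) = -52*u
Y(J) = -2
Z(41)*Y(-2) = -52*41*(-2) = -2132*(-2) = 4264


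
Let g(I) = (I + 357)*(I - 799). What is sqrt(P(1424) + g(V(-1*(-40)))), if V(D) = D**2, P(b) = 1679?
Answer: 2*sqrt(392309) ≈ 1252.7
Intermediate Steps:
g(I) = (-799 + I)*(357 + I) (g(I) = (357 + I)*(-799 + I) = (-799 + I)*(357 + I))
sqrt(P(1424) + g(V(-1*(-40)))) = sqrt(1679 + (-285243 + ((-1*(-40))**2)**2 - 442*(-1*(-40))**2)) = sqrt(1679 + (-285243 + (40**2)**2 - 442*40**2)) = sqrt(1679 + (-285243 + 1600**2 - 442*1600)) = sqrt(1679 + (-285243 + 2560000 - 707200)) = sqrt(1679 + 1567557) = sqrt(1569236) = 2*sqrt(392309)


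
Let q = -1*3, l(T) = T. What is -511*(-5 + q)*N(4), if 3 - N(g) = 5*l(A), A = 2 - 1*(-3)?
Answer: -89936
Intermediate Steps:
A = 5 (A = 2 + 3 = 5)
q = -3
N(g) = -22 (N(g) = 3 - 5*5 = 3 - 1*25 = 3 - 25 = -22)
-511*(-5 + q)*N(4) = -511*(-5 - 3)*(-22) = -(-4088)*(-22) = -511*176 = -89936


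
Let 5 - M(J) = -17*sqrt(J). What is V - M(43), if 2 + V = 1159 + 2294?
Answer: 3446 - 17*sqrt(43) ≈ 3334.5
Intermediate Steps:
M(J) = 5 + 17*sqrt(J) (M(J) = 5 - (-17)*sqrt(J) = 5 + 17*sqrt(J))
V = 3451 (V = -2 + (1159 + 2294) = -2 + 3453 = 3451)
V - M(43) = 3451 - (5 + 17*sqrt(43)) = 3451 + (-5 - 17*sqrt(43)) = 3446 - 17*sqrt(43)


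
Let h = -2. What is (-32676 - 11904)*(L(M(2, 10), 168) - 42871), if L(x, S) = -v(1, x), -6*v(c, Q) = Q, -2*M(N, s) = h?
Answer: 1911181750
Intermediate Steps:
M(N, s) = 1 (M(N, s) = -1/2*(-2) = 1)
v(c, Q) = -Q/6
L(x, S) = x/6 (L(x, S) = -(-1)*x/6 = x/6)
(-32676 - 11904)*(L(M(2, 10), 168) - 42871) = (-32676 - 11904)*((1/6)*1 - 42871) = -44580*(1/6 - 42871) = -44580*(-257225/6) = 1911181750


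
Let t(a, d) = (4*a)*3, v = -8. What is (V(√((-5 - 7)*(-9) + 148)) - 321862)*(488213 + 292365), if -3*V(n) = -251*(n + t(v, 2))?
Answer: -769389194948/3 ≈ -2.5646e+11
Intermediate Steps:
t(a, d) = 12*a
V(n) = -8032 + 251*n/3 (V(n) = -(-251)*(n + 12*(-8))/3 = -(-251)*(n - 96)/3 = -(-251)*(-96 + n)/3 = -(24096 - 251*n)/3 = -8032 + 251*n/3)
(V(√((-5 - 7)*(-9) + 148)) - 321862)*(488213 + 292365) = ((-8032 + 251*√((-5 - 7)*(-9) + 148)/3) - 321862)*(488213 + 292365) = ((-8032 + 251*√(-12*(-9) + 148)/3) - 321862)*780578 = ((-8032 + 251*√(108 + 148)/3) - 321862)*780578 = ((-8032 + 251*√256/3) - 321862)*780578 = ((-8032 + (251/3)*16) - 321862)*780578 = ((-8032 + 4016/3) - 321862)*780578 = (-20080/3 - 321862)*780578 = -985666/3*780578 = -769389194948/3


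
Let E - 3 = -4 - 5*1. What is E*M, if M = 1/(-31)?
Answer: 6/31 ≈ 0.19355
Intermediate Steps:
E = -6 (E = 3 + (-4 - 5*1) = 3 + (-4 - 5) = 3 - 9 = -6)
M = -1/31 ≈ -0.032258
E*M = -6*(-1/31) = 6/31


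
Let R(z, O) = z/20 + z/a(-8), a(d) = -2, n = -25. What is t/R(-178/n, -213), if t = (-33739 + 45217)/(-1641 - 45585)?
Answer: 478250/6304671 ≈ 0.075856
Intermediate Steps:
t = -1913/7871 (t = 11478/(-47226) = 11478*(-1/47226) = -1913/7871 ≈ -0.24304)
R(z, O) = -9*z/20 (R(z, O) = z/20 + z/(-2) = z*(1/20) + z*(-½) = z/20 - z/2 = -9*z/20)
t/R(-178/n, -213) = -1913/(7871*((-(-801)/(10*(-25))))) = -1913/(7871*((-(-801)*(-1)/(10*25)))) = -1913/(7871*((-9/20*178/25))) = -1913/(7871*(-801/250)) = -1913/7871*(-250/801) = 478250/6304671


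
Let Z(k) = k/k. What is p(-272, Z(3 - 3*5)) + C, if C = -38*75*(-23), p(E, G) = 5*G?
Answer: 65555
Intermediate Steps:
Z(k) = 1
C = 65550 (C = -2850*(-23) = 65550)
p(-272, Z(3 - 3*5)) + C = 5*1 + 65550 = 5 + 65550 = 65555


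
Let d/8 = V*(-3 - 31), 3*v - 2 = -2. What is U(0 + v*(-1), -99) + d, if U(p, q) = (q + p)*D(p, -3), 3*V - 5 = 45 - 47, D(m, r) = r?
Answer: 25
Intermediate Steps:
V = 1 (V = 5/3 + (45 - 47)/3 = 5/3 + (1/3)*(-2) = 5/3 - 2/3 = 1)
v = 0 (v = 2/3 + (1/3)*(-2) = 2/3 - 2/3 = 0)
d = -272 (d = 8*(1*(-3 - 31)) = 8*(1*(-34)) = 8*(-34) = -272)
U(p, q) = -3*p - 3*q (U(p, q) = (q + p)*(-3) = (p + q)*(-3) = -3*p - 3*q)
U(0 + v*(-1), -99) + d = (-3*(0 + 0*(-1)) - 3*(-99)) - 272 = (-3*(0 + 0) + 297) - 272 = (-3*0 + 297) - 272 = (0 + 297) - 272 = 297 - 272 = 25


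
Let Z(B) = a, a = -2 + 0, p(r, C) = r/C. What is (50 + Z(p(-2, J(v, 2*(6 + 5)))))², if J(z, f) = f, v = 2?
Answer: 2304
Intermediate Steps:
a = -2
Z(B) = -2
(50 + Z(p(-2, J(v, 2*(6 + 5)))))² = (50 - 2)² = 48² = 2304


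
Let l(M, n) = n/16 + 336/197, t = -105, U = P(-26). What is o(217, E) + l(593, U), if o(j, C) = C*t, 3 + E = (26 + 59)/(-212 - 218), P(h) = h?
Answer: 22758961/67768 ≈ 335.84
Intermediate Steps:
U = -26
l(M, n) = 336/197 + n/16 (l(M, n) = n*(1/16) + 336*(1/197) = n/16 + 336/197 = 336/197 + n/16)
E = -275/86 (E = -3 + (26 + 59)/(-212 - 218) = -3 + 85/(-430) = -3 + 85*(-1/430) = -3 - 17/86 = -275/86 ≈ -3.1977)
o(j, C) = -105*C (o(j, C) = C*(-105) = -105*C)
o(217, E) + l(593, U) = -105*(-275/86) + (336/197 + (1/16)*(-26)) = 28875/86 + (336/197 - 13/8) = 28875/86 + 127/1576 = 22758961/67768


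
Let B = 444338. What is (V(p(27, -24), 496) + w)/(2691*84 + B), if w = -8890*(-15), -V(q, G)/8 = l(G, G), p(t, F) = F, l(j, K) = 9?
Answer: 66639/335191 ≈ 0.19881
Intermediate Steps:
V(q, G) = -72 (V(q, G) = -8*9 = -72)
w = 133350
(V(p(27, -24), 496) + w)/(2691*84 + B) = (-72 + 133350)/(2691*84 + 444338) = 133278/(226044 + 444338) = 133278/670382 = 133278*(1/670382) = 66639/335191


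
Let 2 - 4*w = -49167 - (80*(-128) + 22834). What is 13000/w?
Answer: 4000/4751 ≈ 0.84193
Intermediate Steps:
w = 61763/4 (w = ½ - (-49167 - (80*(-128) + 22834))/4 = ½ - (-49167 - (-10240 + 22834))/4 = ½ - (-49167 - 1*12594)/4 = ½ - (-49167 - 12594)/4 = ½ - ¼*(-61761) = ½ + 61761/4 = 61763/4 ≈ 15441.)
13000/w = 13000/(61763/4) = 13000*(4/61763) = 4000/4751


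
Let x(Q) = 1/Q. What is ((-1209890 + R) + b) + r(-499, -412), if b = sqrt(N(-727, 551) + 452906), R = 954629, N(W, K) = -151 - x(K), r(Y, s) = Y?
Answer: -255760 + 2*sqrt(34364217551)/551 ≈ -2.5509e+5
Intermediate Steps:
N(W, K) = -151 - 1/K
b = 2*sqrt(34364217551)/551 (b = sqrt((-151 - 1/551) + 452906) = sqrt(-83202/551 + 452906) = sqrt(249468004/551) = 2*sqrt(34364217551)/551 ≈ 672.87)
((-1209890 + R) + b) + r(-499, -412) = ((-1209890 + 954629) + 2*sqrt(34364217551)/551) - 499 = (-255261 + 2*sqrt(34364217551)/551) - 499 = -255760 + 2*sqrt(34364217551)/551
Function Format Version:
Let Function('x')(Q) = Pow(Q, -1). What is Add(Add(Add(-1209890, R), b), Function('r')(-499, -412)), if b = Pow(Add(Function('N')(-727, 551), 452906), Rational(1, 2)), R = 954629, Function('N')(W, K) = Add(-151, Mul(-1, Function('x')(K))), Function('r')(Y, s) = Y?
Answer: Add(-255760, Mul(Rational(2, 551), Pow(34364217551, Rational(1, 2)))) ≈ -2.5509e+5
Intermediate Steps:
Function('N')(W, K) = Add(-151, Mul(-1, Pow(K, -1)))
b = Mul(Rational(2, 551), Pow(34364217551, Rational(1, 2))) (b = Pow(Add(Add(-151, Mul(-1, Pow(551, -1))), 452906), Rational(1, 2)) = Pow(Add(Add(-151, Mul(-1, Rational(1, 551))), 452906), Rational(1, 2)) = Pow(Add(Add(-151, Rational(-1, 551)), 452906), Rational(1, 2)) = Pow(Add(Rational(-83202, 551), 452906), Rational(1, 2)) = Pow(Rational(249468004, 551), Rational(1, 2)) = Mul(Rational(2, 551), Pow(34364217551, Rational(1, 2))) ≈ 672.87)
Add(Add(Add(-1209890, R), b), Function('r')(-499, -412)) = Add(Add(Add(-1209890, 954629), Mul(Rational(2, 551), Pow(34364217551, Rational(1, 2)))), -499) = Add(Add(-255261, Mul(Rational(2, 551), Pow(34364217551, Rational(1, 2)))), -499) = Add(-255760, Mul(Rational(2, 551), Pow(34364217551, Rational(1, 2))))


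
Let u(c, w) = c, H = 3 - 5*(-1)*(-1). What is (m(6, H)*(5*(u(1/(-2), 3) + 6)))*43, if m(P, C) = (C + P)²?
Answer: 18920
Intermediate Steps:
H = -2 (H = 3 - (-5)*(-1) = 3 - 1*5 = 3 - 5 = -2)
(m(6, H)*(5*(u(1/(-2), 3) + 6)))*43 = ((-2 + 6)²*(5*(1/(-2) + 6)))*43 = (4²*(5*(-½ + 6)))*43 = (16*(5*(11/2)))*43 = (16*(55/2))*43 = 440*43 = 18920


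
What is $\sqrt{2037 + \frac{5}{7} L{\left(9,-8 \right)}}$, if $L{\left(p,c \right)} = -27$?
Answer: $\frac{2 \sqrt{24717}}{7} \approx 44.919$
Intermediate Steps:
$\sqrt{2037 + \frac{5}{7} L{\left(9,-8 \right)}} = \sqrt{2037 + \frac{5}{7} \left(-27\right)} = \sqrt{2037 - \frac{135}{7}} = \sqrt{\frac{14124}{7}} = \frac{2 \sqrt{24717}}{7}$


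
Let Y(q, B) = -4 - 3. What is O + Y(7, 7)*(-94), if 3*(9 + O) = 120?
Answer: 689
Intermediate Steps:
O = 31 (O = -9 + (⅓)*120 = -9 + 40 = 31)
Y(q, B) = -7
O + Y(7, 7)*(-94) = 31 - 7*(-94) = 31 + 658 = 689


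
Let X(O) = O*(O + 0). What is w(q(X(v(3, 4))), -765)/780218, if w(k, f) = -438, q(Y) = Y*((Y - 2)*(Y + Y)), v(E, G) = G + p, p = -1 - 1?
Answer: -219/390109 ≈ -0.00056138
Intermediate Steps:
p = -2
v(E, G) = -2 + G (v(E, G) = G - 2 = -2 + G)
X(O) = O**2 (X(O) = O*O = O**2)
q(Y) = 2*Y**2*(-2 + Y) (q(Y) = Y*((-2 + Y)*(2*Y)) = Y*(2*Y*(-2 + Y)) = 2*Y**2*(-2 + Y))
w(q(X(v(3, 4))), -765)/780218 = -438/780218 = -438*1/780218 = -219/390109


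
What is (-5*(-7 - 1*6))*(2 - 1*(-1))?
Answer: 195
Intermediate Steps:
(-5*(-7 - 1*6))*(2 - 1*(-1)) = (-5*(-7 - 6))*(2 + 1) = -5*(-13)*3 = 65*3 = 195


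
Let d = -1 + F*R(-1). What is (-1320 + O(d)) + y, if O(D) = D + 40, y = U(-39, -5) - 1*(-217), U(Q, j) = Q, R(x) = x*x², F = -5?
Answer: -1098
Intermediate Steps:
R(x) = x³
y = 178 (y = -39 - 1*(-217) = -39 + 217 = 178)
d = 4 (d = -1 - 5*(-1)³ = -1 - 5*(-1) = -1 + 5 = 4)
O(D) = 40 + D
(-1320 + O(d)) + y = (-1320 + (40 + 4)) + 178 = (-1320 + 44) + 178 = -1276 + 178 = -1098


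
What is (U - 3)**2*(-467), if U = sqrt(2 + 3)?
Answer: -6538 + 2802*sqrt(5) ≈ -272.54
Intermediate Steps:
U = sqrt(5) ≈ 2.2361
(U - 3)**2*(-467) = (sqrt(5) - 3)**2*(-467) = (-3 + sqrt(5))**2*(-467) = -467*(-3 + sqrt(5))**2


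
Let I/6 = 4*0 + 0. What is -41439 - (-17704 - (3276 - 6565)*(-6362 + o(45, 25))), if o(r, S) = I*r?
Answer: 20900883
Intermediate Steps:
I = 0 (I = 6*(4*0 + 0) = 6*(0 + 0) = 6*0 = 0)
o(r, S) = 0 (o(r, S) = 0*r = 0)
-41439 - (-17704 - (3276 - 6565)*(-6362 + o(45, 25))) = -41439 - (-17704 - (3276 - 6565)*(-6362 + 0)) = -41439 - (-17704 - (-3289)*(-6362)) = -41439 - (-17704 - 1*20924618) = -41439 - (-17704 - 20924618) = -41439 - 1*(-20942322) = -41439 + 20942322 = 20900883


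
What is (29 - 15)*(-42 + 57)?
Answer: 210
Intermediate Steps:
(29 - 15)*(-42 + 57) = 14*15 = 210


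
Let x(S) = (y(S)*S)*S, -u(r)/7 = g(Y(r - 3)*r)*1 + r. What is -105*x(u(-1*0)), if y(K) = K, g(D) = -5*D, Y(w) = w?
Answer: 0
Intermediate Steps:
u(r) = -7*r + 35*r*(-3 + r) (u(r) = -7*(-5*(r - 3)*r*1 + r) = -7*(-5*(-3 + r)*r*1 + r) = -7*(-5*r*(-3 + r)*1 + r) = -7*(-5*r*(-3 + r) + r) = -7*(r - 5*r*(-3 + r)) = -7*r + 35*r*(-3 + r))
x(S) = S**3 (x(S) = (S*S)*S = S**2*S = S**3)
-105*x(u(-1*0)) = -105*(7*(-1*0)*(-16 + 5*(-1*0)))**3 = -105*(7*0*(-16 + 5*0))**3 = -105*(7*0*(-16 + 0))**3 = -105*(7*0*(-16))**3 = -105*0**3 = -105*0 = 0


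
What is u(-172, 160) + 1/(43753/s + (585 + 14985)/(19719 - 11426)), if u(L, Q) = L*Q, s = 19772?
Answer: -18457325801684/670693669 ≈ -27520.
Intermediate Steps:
u(-172, 160) + 1/(43753/s + (585 + 14985)/(19719 - 11426)) = -172*160 + 1/(43753/19772 + (585 + 14985)/(19719 - 11426)) = -27520 + 1/(43753*(1/19772) + 15570/8293) = -27520 + 1/(43753/19772 + 15570*(1/8293)) = -27520 + 1/(43753/19772 + 15570/8293) = -27520 + 1/(670693669/163969196) = -27520 + 163969196/670693669 = -18457325801684/670693669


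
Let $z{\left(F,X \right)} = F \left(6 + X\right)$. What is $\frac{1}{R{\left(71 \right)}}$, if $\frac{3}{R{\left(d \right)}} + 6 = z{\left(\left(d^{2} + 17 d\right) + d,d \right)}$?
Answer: $\frac{486557}{3} \approx 1.6219 \cdot 10^{5}$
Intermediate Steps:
$R{\left(d \right)} = \frac{3}{-6 + \left(6 + d\right) \left(d^{2} + 18 d\right)}$ ($R{\left(d \right)} = \frac{3}{-6 + \left(\left(d^{2} + 17 d\right) + d\right) \left(6 + d\right)} = \frac{3}{-6 + \left(d^{2} + 18 d\right) \left(6 + d\right)} = \frac{3}{-6 + \left(6 + d\right) \left(d^{2} + 18 d\right)}$)
$\frac{1}{R{\left(71 \right)}} = \frac{1}{3 \frac{1}{-6 + 71 \left(6 + 71\right) \left(18 + 71\right)}} = \frac{1}{3 \frac{1}{-6 + 71 \cdot 77 \cdot 89}} = \frac{1}{3 \frac{1}{-6 + 486563}} = \frac{1}{3 \cdot \frac{1}{486557}} = \frac{1}{\frac{3}{486557}} = \frac{486557}{3}$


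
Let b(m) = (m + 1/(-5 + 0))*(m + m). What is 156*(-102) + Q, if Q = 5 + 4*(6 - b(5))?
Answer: -16075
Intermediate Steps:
b(m) = 2*m*(-⅕ + m) (b(m) = (m + 1/(-5))*(2*m) = (m - ⅕)*(2*m) = (-⅕ + m)*(2*m) = 2*m*(-⅕ + m))
Q = -163 (Q = 5 + 4*(6 - 2*5*(-1 + 5*5)/5) = 5 + 4*(6 - 2*5*(-1 + 25)/5) = 5 + 4*(6 - 2*5*24/5) = 5 + 4*(6 - 1*48) = 5 + 4*(6 - 48) = 5 + 4*(-42) = 5 - 168 = -163)
156*(-102) + Q = 156*(-102) - 163 = -15912 - 163 = -16075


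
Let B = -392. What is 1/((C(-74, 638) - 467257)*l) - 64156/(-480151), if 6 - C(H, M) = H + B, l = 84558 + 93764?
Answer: 130249252639609/974800625191470 ≈ 0.13362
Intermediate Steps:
l = 178322
C(H, M) = 398 - H (C(H, M) = 6 - (H - 392) = 6 - (-392 + H) = 6 + (392 - H) = 398 - H)
1/((C(-74, 638) - 467257)*l) - 64156/(-480151) = 1/(((398 - 1*(-74)) - 467257)*178322) - 64156/(-480151) = (1/178322)/((398 + 74) - 467257) - 64156*(-1/480151) = (1/178322)/(472 - 467257) + 64156/480151 = (1/178322)/(-466785) + 64156/480151 = -1/466785*1/178322 + 64156/480151 = -1/83238034770 + 64156/480151 = 130249252639609/974800625191470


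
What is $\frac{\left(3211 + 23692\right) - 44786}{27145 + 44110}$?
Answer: $- \frac{17883}{71255} \approx -0.25097$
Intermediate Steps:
$\frac{\left(3211 + 23692\right) - 44786}{27145 + 44110} = \frac{26903 - 44786}{71255} = \left(-17883\right) \frac{1}{71255} = - \frac{17883}{71255}$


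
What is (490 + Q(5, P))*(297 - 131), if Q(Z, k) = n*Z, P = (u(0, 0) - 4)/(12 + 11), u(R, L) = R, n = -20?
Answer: 64740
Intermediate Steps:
P = -4/23 (P = (0 - 4)/(12 + 11) = -4/23 ≈ -0.17391)
Q(Z, k) = -20*Z
(490 + Q(5, P))*(297 - 131) = (490 - 20*5)*(297 - 131) = (490 - 100)*166 = 390*166 = 64740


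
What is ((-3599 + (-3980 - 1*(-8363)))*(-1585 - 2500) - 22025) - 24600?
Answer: -3249265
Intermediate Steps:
((-3599 + (-3980 - 1*(-8363)))*(-1585 - 2500) - 22025) - 24600 = ((-3599 + (-3980 + 8363))*(-4085) - 22025) - 24600 = ((-3599 + 4383)*(-4085) - 22025) - 24600 = (784*(-4085) - 22025) - 24600 = (-3202640 - 22025) - 24600 = -3224665 - 24600 = -3249265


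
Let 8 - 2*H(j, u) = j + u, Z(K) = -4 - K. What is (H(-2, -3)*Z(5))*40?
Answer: -2340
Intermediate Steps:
H(j, u) = 4 - j/2 - u/2 (H(j, u) = 4 - (j + u)/2 = 4 + (-j/2 - u/2) = 4 - j/2 - u/2)
(H(-2, -3)*Z(5))*40 = ((4 - ½*(-2) - ½*(-3))*(-4 - 1*5))*40 = ((4 + 1 + 3/2)*(-4 - 5))*40 = ((13/2)*(-9))*40 = -117/2*40 = -2340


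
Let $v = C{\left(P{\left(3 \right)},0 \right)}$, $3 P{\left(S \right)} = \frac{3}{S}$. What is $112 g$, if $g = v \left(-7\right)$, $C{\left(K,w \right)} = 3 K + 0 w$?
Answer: $-784$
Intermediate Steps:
$P{\left(S \right)} = \frac{1}{S}$ ($P{\left(S \right)} = \frac{3 \frac{1}{S}}{3} = \frac{1}{S}$)
$C{\left(K,w \right)} = 3 K$ ($C{\left(K,w \right)} = 3 K + 0 = 3 K$)
$v = 1$ ($v = \frac{3}{3} = 3 \cdot \frac{1}{3} = 1$)
$g = -7$ ($g = 1 \left(-7\right) = -7$)
$112 g = 112 \left(-7\right) = -784$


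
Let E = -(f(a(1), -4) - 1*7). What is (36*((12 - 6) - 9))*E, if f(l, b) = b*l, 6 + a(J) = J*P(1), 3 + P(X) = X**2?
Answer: 2700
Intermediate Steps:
P(X) = -3 + X**2
a(J) = -6 - 2*J (a(J) = -6 + J*(-3 + 1**2) = -6 + J*(-3 + 1) = -6 + J*(-2) = -6 - 2*J)
E = -25 (E = -(-4*(-6 - 2*1) - 1*7) = -(-4*(-6 - 2) - 7) = -(-4*(-8) - 7) = -(32 - 7) = -1*25 = -25)
(36*((12 - 6) - 9))*E = (36*((12 - 6) - 9))*(-25) = (36*(6 - 9))*(-25) = (36*(-3))*(-25) = -108*(-25) = 2700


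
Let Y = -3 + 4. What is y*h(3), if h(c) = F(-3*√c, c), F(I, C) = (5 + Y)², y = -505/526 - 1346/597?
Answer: -6056886/52337 ≈ -115.73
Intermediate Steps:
y = -1009481/314022 (y = -505*1/526 - 1346*1/597 = -505/526 - 1346/597 = -1009481/314022 ≈ -3.2147)
Y = 1
F(I, C) = 36 (F(I, C) = (5 + 1)² = 6² = 36)
h(c) = 36
y*h(3) = -1009481/314022*36 = -6056886/52337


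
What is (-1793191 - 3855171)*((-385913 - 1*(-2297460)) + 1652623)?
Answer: -20131722389540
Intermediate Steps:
(-1793191 - 3855171)*((-385913 - 1*(-2297460)) + 1652623) = -5648362*((-385913 + 2297460) + 1652623) = -5648362*(1911547 + 1652623) = -5648362*3564170 = -20131722389540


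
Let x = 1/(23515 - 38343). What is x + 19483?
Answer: 288893923/14828 ≈ 19483.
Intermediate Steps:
x = -1/14828 (x = 1/(-14828) = -1/14828 ≈ -6.7440e-5)
x + 19483 = -1/14828 + 19483 = 288893923/14828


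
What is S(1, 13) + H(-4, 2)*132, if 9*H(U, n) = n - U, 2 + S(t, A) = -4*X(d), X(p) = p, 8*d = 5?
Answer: 167/2 ≈ 83.500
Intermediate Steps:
d = 5/8 (d = (⅛)*5 = 5/8 ≈ 0.62500)
S(t, A) = -9/2 (S(t, A) = -2 - 4*5/8 = -2 - 5/2 = -9/2)
H(U, n) = -U/9 + n/9 (H(U, n) = (n - U)/9 = -U/9 + n/9)
S(1, 13) + H(-4, 2)*132 = -9/2 + (-⅑*(-4) + (⅑)*2)*132 = -9/2 + (4/9 + 2/9)*132 = -9/2 + (⅔)*132 = -9/2 + 88 = 167/2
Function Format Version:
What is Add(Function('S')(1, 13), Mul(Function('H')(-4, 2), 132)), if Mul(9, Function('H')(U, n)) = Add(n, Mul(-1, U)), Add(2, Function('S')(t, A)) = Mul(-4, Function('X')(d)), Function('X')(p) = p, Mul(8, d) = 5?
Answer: Rational(167, 2) ≈ 83.500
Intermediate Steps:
d = Rational(5, 8) (d = Mul(Rational(1, 8), 5) = Rational(5, 8) ≈ 0.62500)
Function('S')(t, A) = Rational(-9, 2) (Function('S')(t, A) = Add(-2, Mul(-4, Rational(5, 8))) = Add(-2, Rational(-5, 2)) = Rational(-9, 2))
Function('H')(U, n) = Add(Mul(Rational(-1, 9), U), Mul(Rational(1, 9), n)) (Function('H')(U, n) = Mul(Rational(1, 9), Add(n, Mul(-1, U))) = Add(Mul(Rational(-1, 9), U), Mul(Rational(1, 9), n)))
Add(Function('S')(1, 13), Mul(Function('H')(-4, 2), 132)) = Add(Rational(-9, 2), Mul(Add(Mul(Rational(-1, 9), -4), Mul(Rational(1, 9), 2)), 132)) = Add(Rational(-9, 2), Mul(Add(Rational(4, 9), Rational(2, 9)), 132)) = Add(Rational(-9, 2), Mul(Rational(2, 3), 132)) = Add(Rational(-9, 2), 88) = Rational(167, 2)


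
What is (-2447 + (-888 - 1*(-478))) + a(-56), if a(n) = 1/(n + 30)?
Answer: -74283/26 ≈ -2857.0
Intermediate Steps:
a(n) = 1/(30 + n)
(-2447 + (-888 - 1*(-478))) + a(-56) = (-2447 + (-888 - 1*(-478))) + 1/(30 - 56) = (-2447 + (-888 + 478)) + 1/(-26) = (-2447 - 410) - 1/26 = -2857 - 1/26 = -74283/26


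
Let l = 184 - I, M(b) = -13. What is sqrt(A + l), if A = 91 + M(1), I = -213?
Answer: 5*sqrt(19) ≈ 21.794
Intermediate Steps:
A = 78 (A = 91 - 13 = 78)
l = 397 (l = 184 - 1*(-213) = 184 + 213 = 397)
sqrt(A + l) = sqrt(78 + 397) = sqrt(475) = 5*sqrt(19)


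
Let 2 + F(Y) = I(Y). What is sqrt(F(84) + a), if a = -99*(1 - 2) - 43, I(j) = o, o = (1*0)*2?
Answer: 3*sqrt(6) ≈ 7.3485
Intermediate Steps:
o = 0 (o = 0*2 = 0)
I(j) = 0
F(Y) = -2 (F(Y) = -2 + 0 = -2)
a = 56 (a = -(-99) - 43 = -99*(-1) - 43 = 99 - 43 = 56)
sqrt(F(84) + a) = sqrt(-2 + 56) = sqrt(54) = 3*sqrt(6)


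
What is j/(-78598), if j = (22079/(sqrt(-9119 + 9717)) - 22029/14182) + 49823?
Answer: -100938251/159239548 - 22079*sqrt(598)/47001604 ≈ -0.64536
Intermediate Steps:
j = 100938251/2026 + 22079*sqrt(598)/598 (j = (22079/(sqrt(598)) - 22029*1/14182) + 49823 = (22079*(sqrt(598)/598) - 3147/2026) + 49823 = (22079*sqrt(598)/598 - 3147/2026) + 49823 = (-3147/2026 + 22079*sqrt(598)/598) + 49823 = 100938251/2026 + 22079*sqrt(598)/598 ≈ 50724.)
j/(-78598) = (100938251/2026 + 22079*sqrt(598)/598)/(-78598) = (100938251/2026 + 22079*sqrt(598)/598)*(-1/78598) = -100938251/159239548 - 22079*sqrt(598)/47001604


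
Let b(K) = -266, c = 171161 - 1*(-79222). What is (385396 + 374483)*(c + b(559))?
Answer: 190058655843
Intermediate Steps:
c = 250383 (c = 171161 + 79222 = 250383)
(385396 + 374483)*(c + b(559)) = (385396 + 374483)*(250383 - 266) = 759879*250117 = 190058655843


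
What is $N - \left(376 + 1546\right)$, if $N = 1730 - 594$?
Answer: $-786$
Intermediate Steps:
$N = 1136$
$N - \left(376 + 1546\right) = 1136 - \left(376 + 1546\right) = 1136 - 1922 = -786$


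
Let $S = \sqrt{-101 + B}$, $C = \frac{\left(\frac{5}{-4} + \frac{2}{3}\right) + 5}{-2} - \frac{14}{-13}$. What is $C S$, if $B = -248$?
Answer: $- \frac{353 i \sqrt{349}}{312} \approx - 21.136 i$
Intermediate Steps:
$C = - \frac{353}{312}$ ($C = \left(\left(5 \left(- \frac{1}{4}\right) + 2 \cdot \frac{1}{3}\right) + 5\right) \left(- \frac{1}{2}\right) - - \frac{14}{13} = \left(\left(- \frac{5}{4} + \frac{2}{3}\right) + 5\right) \left(- \frac{1}{2}\right) + \frac{14}{13} = \left(- \frac{7}{12} + 5\right) \left(- \frac{1}{2}\right) + \frac{14}{13} = \frac{53}{12} \left(- \frac{1}{2}\right) + \frac{14}{13} = - \frac{53}{24} + \frac{14}{13} = - \frac{353}{312} \approx -1.1314$)
$S = i \sqrt{349}$ ($S = \sqrt{-101 - 248} = \sqrt{-349} = i \sqrt{349} \approx 18.682 i$)
$C S = - \frac{353 i \sqrt{349}}{312}$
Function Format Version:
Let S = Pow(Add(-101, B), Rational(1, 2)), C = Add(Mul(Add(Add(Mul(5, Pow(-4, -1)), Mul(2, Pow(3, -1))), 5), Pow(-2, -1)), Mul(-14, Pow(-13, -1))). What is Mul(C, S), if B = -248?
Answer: Mul(Rational(-353, 312), I, Pow(349, Rational(1, 2))) ≈ Mul(-21.136, I)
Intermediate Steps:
C = Rational(-353, 312) (C = Add(Mul(Add(Add(Mul(5, Rational(-1, 4)), Mul(2, Rational(1, 3))), 5), Rational(-1, 2)), Mul(-14, Rational(-1, 13))) = Add(Mul(Add(Add(Rational(-5, 4), Rational(2, 3)), 5), Rational(-1, 2)), Rational(14, 13)) = Add(Mul(Add(Rational(-7, 12), 5), Rational(-1, 2)), Rational(14, 13)) = Add(Mul(Rational(53, 12), Rational(-1, 2)), Rational(14, 13)) = Add(Rational(-53, 24), Rational(14, 13)) = Rational(-353, 312) ≈ -1.1314)
S = Mul(I, Pow(349, Rational(1, 2))) (S = Pow(Add(-101, -248), Rational(1, 2)) = Pow(-349, Rational(1, 2)) = Mul(I, Pow(349, Rational(1, 2))) ≈ Mul(18.682, I))
Mul(C, S) = Mul(Rational(-353, 312), Mul(I, Pow(349, Rational(1, 2)))) = Mul(Rational(-353, 312), I, Pow(349, Rational(1, 2)))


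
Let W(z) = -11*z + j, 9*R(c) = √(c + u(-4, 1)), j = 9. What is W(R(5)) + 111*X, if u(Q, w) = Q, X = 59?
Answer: 59011/9 ≈ 6556.8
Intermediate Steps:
R(c) = √(-4 + c)/9 (R(c) = √(c - 4)/9 = √(-4 + c)/9)
W(z) = 9 - 11*z (W(z) = -11*z + 9 = 9 - 11*z)
W(R(5)) + 111*X = (9 - 11*√(-4 + 5)/9) + 111*59 = (9 - 11*√1/9) + 6549 = (9 - 11/9) + 6549 = 70/9 + 6549 = 59011/9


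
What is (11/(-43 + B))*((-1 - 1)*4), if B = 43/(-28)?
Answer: 2464/1247 ≈ 1.9759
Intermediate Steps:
B = -43/28 (B = 43*(-1/28) = -43/28 ≈ -1.5357)
(11/(-43 + B))*((-1 - 1)*4) = (11/(-43 - 43/28))*((-1 - 1)*4) = (11/(-1247/28))*(-2*4) = (11*(-28/1247))*(-8) = -308/1247*(-8) = 2464/1247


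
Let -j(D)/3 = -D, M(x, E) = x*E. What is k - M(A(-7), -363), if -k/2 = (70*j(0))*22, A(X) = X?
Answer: -2541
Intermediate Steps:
M(x, E) = E*x
j(D) = 3*D (j(D) = -(-3)*D = 3*D)
k = 0 (k = -2*70*(3*0)*22 = -2*70*0*22 = -0*22 = -2*0 = 0)
k - M(A(-7), -363) = 0 - (-363)*(-7) = 0 - 1*2541 = 0 - 2541 = -2541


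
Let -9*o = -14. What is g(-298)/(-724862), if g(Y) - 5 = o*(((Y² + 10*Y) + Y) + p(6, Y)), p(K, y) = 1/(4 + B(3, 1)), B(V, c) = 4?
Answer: -4789643/26095032 ≈ -0.18355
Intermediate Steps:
o = 14/9 (o = -⅑*(-14) = 14/9 ≈ 1.5556)
p(K, y) = ⅛ (p(K, y) = 1/(4 + 4) = 1/8 = ⅛)
g(Y) = 187/36 + 14*Y²/9 + 154*Y/9 (g(Y) = 5 + 14*(((Y² + 10*Y) + Y) + ⅛)/9 = 5 + 14*((Y² + 11*Y) + ⅛)/9 = 5 + 14*(⅛ + Y² + 11*Y)/9 = 5 + (7/36 + 14*Y²/9 + 154*Y/9) = 187/36 + 14*Y²/9 + 154*Y/9)
g(-298)/(-724862) = (187/36 + (14/9)*(-298)² + (154/9)*(-298))/(-724862) = (187/36 + (14/9)*88804 - 45892/9)*(-1/724862) = (187/36 + 1243256/9 - 45892/9)*(-1/724862) = (4789643/36)*(-1/724862) = -4789643/26095032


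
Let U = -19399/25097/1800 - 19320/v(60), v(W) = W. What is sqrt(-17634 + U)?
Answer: I*sqrt(40715120946527806)/1505820 ≈ 134.0*I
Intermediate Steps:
U = -14546240599/45174600 (U = -19399/25097/1800 - 19320/60 = -19399*1/25097*(1/1800) - 19320*1/60 = -19399/25097*1/1800 - 322 = -19399/45174600 - 322 = -14546240599/45174600 ≈ -322.00)
sqrt(-17634 + U) = sqrt(-17634 - 14546240599/45174600) = sqrt(-811155136999/45174600) = I*sqrt(40715120946527806)/1505820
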